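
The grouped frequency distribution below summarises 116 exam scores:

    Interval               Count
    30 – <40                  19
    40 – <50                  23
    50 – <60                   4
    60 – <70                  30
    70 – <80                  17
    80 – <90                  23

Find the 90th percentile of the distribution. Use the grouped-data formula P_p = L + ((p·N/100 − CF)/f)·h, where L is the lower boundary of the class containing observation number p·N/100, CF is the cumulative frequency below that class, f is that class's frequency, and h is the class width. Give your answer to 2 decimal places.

84.96

N = 116; target position k = 90/100 · 116 = 104.4.
Cumulative frequencies: 19, 42, 46, 76, 93, 116.
Observation 104.4 falls in the class 80 – <90.
L = 80, CF = 93, f = 23, h = 10.
P90 = 80 + ((104.4 − 93)/23)·10 = 80 + 4.95652 = 84.9565.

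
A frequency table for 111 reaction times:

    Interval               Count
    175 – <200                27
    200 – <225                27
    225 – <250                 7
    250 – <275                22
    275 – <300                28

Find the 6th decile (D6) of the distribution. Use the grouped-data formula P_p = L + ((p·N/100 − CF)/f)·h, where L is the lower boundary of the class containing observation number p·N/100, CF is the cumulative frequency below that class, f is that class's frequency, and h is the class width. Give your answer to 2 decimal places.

N = 111; target position k = 60/100 · 111 = 66.6.
Cumulative frequencies: 27, 54, 61, 83, 111.
Observation 66.6 falls in the class 250 – <275.
L = 250, CF = 61, f = 22, h = 25.
P60 = 250 + ((66.6 − 61)/22)·25 = 250 + 6.36364 = 256.364.

256.36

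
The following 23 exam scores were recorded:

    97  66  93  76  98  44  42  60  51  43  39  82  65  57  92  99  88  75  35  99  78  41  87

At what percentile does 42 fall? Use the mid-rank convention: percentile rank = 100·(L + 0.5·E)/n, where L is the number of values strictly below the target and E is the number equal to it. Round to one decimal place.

Sorted: 35, 39, 41, 42, 43, 44, 51, 57, 60, 65, 66, 75, 76, 78, 82, 87, 88, 92, 93, 97, 98, 99, 99.
Count below 42: L = 3; count equal: E = 1; n = 23.
Percentile rank = 100·(3 + 0.5·1)/23 = 100·3.5/23 = 15.22.

15.2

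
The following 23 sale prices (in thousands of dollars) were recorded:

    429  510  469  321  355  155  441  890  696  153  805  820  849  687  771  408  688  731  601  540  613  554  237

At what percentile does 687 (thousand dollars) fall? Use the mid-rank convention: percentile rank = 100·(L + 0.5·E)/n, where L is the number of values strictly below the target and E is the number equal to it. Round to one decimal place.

Sorted: 153, 155, 237, 321, 355, 408, 429, 441, 469, 510, 540, 554, 601, 613, 687, 688, 696, 731, 771, 805, 820, 849, 890.
Count below 687: L = 14; count equal: E = 1; n = 23.
Percentile rank = 100·(14 + 0.5·1)/23 = 100·14.5/23 = 63.04.

63.0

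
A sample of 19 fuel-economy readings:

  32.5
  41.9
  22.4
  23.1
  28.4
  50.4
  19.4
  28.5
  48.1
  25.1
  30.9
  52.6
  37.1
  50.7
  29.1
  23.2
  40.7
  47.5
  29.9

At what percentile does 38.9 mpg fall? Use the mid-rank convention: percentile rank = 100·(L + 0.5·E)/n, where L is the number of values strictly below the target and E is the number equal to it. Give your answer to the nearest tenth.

Sorted: 19.4, 22.4, 23.1, 23.2, 25.1, 28.4, 28.5, 29.1, 29.9, 30.9, 32.5, 37.1, 40.7, 41.9, 47.5, 48.1, 50.4, 50.7, 52.6.
Count below 38.9: L = 12; count equal: E = 0; n = 19.
Percentile rank = 100·(12 + 0.5·0)/19 = 100·12/19 = 63.16.

63.2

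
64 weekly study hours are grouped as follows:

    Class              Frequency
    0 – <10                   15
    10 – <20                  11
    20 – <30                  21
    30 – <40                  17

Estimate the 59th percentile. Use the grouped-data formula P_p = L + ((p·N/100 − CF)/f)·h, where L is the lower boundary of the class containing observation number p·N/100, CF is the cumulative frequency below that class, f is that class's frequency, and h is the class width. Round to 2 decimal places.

N = 64; target position k = 59/100 · 64 = 37.76.
Cumulative frequencies: 15, 26, 47, 64.
Observation 37.76 falls in the class 20 – <30.
L = 20, CF = 26, f = 21, h = 10.
P59 = 20 + ((37.76 − 26)/21)·10 = 20 + 5.6 = 25.6.

25.60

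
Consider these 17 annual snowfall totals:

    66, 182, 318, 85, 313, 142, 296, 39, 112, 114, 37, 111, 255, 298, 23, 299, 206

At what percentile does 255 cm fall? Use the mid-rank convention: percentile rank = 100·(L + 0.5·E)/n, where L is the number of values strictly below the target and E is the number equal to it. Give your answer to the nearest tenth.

Sorted: 23, 37, 39, 66, 85, 111, 112, 114, 142, 182, 206, 255, 296, 298, 299, 313, 318.
Count below 255: L = 11; count equal: E = 1; n = 17.
Percentile rank = 100·(11 + 0.5·1)/17 = 100·11.5/17 = 67.65.

67.6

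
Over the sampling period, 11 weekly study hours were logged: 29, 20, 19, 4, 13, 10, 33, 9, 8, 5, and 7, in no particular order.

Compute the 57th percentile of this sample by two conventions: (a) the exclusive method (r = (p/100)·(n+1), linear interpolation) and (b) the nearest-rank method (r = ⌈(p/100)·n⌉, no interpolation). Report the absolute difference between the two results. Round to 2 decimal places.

0.48

Sorted: 4, 5, 7, 8, 9, 10, 13, 19, 20, 29, 33.
n = 11.
(a) r = 6.84; between ranks 6 (10) and 7 (13): 12.52.
(b) the nearest-rank method: rank 7 → 13.
|12.52 − 13| = 0.48.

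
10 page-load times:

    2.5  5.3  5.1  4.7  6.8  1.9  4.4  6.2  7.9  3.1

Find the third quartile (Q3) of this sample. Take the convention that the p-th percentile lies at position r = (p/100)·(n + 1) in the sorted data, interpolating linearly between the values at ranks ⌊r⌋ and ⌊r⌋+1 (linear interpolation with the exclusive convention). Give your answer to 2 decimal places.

Sorted: 1.9, 2.5, 3.1, 4.4, 4.7, 5.1, 5.3, 6.2, 6.8, 7.9.
n = 10.
r = (75/100)·(10 + 1) = 8.25.
Rank 8 is 6.2 and rank 9 is 6.8.
Interpolate: 6.2 + 0.25·(6.8 − 6.2) = 6.2 + 0.25·0.6 = 6.35.

6.35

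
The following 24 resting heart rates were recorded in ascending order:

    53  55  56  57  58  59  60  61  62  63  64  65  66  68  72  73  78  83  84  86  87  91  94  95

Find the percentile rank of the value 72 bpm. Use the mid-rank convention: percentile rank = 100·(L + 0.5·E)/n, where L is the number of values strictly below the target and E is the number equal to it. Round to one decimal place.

60.4

Count below 72: L = 14; count equal: E = 1; n = 24.
Percentile rank = 100·(14 + 0.5·1)/24 = 100·14.5/24 = 60.42.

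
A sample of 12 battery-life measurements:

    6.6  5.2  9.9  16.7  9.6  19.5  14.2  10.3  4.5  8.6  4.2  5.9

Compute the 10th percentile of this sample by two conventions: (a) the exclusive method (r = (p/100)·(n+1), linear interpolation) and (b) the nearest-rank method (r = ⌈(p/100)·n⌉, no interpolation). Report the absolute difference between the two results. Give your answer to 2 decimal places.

Sorted: 4.2, 4.5, 5.2, 5.9, 6.6, 8.6, 9.6, 9.9, 10.3, 14.2, 16.7, 19.5.
n = 12.
(a) r = 1.3; between ranks 1 (4.2) and 2 (4.5): 4.29.
(b) the nearest-rank method: rank 2 → 4.5.
|4.29 − 4.5| = 0.21.

0.21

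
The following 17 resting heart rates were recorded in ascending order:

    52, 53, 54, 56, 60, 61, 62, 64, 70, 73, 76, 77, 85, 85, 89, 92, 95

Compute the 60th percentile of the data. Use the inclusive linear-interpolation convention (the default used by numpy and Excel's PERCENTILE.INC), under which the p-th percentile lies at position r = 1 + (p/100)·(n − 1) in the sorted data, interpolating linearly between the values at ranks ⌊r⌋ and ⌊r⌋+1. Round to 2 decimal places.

n = 17.
r = 1 + (60/100)·(17 − 1) = 1 + 9.6 = 10.6.
Rank 10 is 73 and rank 11 is 76.
Interpolate: 73 + 0.6·(76 − 73) = 73 + 0.6·3 = 74.8.

74.80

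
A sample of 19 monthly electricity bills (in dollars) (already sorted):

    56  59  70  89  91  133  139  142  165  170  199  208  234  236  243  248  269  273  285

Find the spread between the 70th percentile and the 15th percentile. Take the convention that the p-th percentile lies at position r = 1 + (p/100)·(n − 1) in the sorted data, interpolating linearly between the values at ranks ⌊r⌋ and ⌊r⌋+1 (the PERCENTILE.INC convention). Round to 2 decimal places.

151.90

n = 19.
P15: r = 3.7; ranks 3–4 are 70, 89; interpolating gives 83.3.
P70: r = 13.6; ranks 13–14 are 234, 236; interpolating gives 235.2.
Difference: 235.2 − 83.3 = 151.9.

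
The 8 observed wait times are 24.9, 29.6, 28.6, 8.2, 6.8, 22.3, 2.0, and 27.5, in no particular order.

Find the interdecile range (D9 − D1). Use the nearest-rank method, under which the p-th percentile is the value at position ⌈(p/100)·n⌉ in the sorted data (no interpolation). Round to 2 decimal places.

27.60

Sorted: 2.0, 6.8, 8.2, 22.3, 24.9, 27.5, 28.6, 29.6.
n = 8.
P10: rank ⌈10/100·8⌉ = 1 → 2.
P90: rank ⌈90/100·8⌉ = 8 → 29.6.
Difference: 29.6 − 2 = 27.6.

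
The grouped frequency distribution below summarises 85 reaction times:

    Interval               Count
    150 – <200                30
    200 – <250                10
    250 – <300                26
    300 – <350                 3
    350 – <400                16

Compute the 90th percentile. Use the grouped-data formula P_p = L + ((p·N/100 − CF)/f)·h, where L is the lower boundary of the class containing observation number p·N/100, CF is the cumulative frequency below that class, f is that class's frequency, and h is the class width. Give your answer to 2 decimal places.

N = 85; target position k = 90/100 · 85 = 76.5.
Cumulative frequencies: 30, 40, 66, 69, 85.
Observation 76.5 falls in the class 350 – <400.
L = 350, CF = 69, f = 16, h = 50.
P90 = 350 + ((76.5 − 69)/16)·50 = 350 + 23.4375 = 373.438.

373.44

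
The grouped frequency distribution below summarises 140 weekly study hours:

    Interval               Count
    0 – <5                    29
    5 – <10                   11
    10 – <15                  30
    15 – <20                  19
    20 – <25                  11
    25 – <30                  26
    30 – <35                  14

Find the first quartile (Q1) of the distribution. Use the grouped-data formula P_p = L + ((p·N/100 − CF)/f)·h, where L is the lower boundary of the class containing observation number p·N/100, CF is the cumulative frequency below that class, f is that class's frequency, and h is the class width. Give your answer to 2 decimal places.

N = 140; target position k = 25/100 · 140 = 35.
Cumulative frequencies: 29, 40, 70, 89, 100, 126, 140.
Observation 35 falls in the class 5 – <10.
L = 5, CF = 29, f = 11, h = 5.
P25 = 5 + ((35 − 29)/11)·5 = 5 + 2.72727 = 7.72727.

7.73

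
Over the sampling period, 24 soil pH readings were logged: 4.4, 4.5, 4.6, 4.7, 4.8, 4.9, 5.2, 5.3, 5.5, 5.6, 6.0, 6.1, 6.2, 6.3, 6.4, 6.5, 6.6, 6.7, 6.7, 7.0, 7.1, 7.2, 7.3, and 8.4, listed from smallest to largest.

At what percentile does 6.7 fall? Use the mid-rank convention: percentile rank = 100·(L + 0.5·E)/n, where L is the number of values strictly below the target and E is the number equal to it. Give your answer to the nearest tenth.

75.0

Count below 6.7: L = 17; count equal: E = 2; n = 24.
Percentile rank = 100·(17 + 0.5·2)/24 = 100·18/24 = 75.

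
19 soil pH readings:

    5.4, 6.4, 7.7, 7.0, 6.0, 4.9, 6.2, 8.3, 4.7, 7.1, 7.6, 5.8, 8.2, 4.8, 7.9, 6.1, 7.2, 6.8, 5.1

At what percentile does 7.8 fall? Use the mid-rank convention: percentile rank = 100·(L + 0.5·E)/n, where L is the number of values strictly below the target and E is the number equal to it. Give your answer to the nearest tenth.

84.2

Sorted: 4.7, 4.8, 4.9, 5.1, 5.4, 5.8, 6.0, 6.1, 6.2, 6.4, 6.8, 7.0, 7.1, 7.2, 7.6, 7.7, 7.9, 8.2, 8.3.
Count below 7.8: L = 16; count equal: E = 0; n = 19.
Percentile rank = 100·(16 + 0.5·0)/19 = 100·16/19 = 84.21.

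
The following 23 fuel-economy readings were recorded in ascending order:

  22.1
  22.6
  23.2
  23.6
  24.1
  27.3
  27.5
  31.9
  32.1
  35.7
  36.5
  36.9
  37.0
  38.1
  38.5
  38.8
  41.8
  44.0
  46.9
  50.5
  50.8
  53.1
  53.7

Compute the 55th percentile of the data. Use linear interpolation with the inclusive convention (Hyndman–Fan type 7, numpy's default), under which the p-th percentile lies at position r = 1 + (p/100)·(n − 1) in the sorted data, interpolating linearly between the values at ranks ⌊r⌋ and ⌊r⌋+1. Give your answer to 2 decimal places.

37.11

n = 23.
r = 1 + (55/100)·(23 − 1) = 1 + 12.1 = 13.1.
Rank 13 is 37.0 and rank 14 is 38.1.
Interpolate: 37.0 + 0.1·(38.1 − 37.0) = 37.0 + 0.1·1.1 = 37.11.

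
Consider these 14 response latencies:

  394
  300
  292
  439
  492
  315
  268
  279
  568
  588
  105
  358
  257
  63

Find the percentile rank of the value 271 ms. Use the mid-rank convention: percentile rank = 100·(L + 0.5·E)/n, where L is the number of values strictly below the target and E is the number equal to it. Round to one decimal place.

Sorted: 63, 105, 257, 268, 279, 292, 300, 315, 358, 394, 439, 492, 568, 588.
Count below 271: L = 4; count equal: E = 0; n = 14.
Percentile rank = 100·(4 + 0.5·0)/14 = 100·4/14 = 28.57.

28.6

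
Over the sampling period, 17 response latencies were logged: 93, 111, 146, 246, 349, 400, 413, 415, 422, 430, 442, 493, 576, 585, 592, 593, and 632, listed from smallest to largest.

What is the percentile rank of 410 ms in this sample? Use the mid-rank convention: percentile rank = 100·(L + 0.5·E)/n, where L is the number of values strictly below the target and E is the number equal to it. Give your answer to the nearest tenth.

35.3

Count below 410: L = 6; count equal: E = 0; n = 17.
Percentile rank = 100·(6 + 0.5·0)/17 = 100·6/17 = 35.29.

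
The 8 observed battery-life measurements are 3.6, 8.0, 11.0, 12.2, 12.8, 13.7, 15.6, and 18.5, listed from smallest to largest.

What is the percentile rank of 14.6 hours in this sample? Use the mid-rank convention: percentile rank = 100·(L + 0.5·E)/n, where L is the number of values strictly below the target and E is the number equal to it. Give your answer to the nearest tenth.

Count below 14.6: L = 6; count equal: E = 0; n = 8.
Percentile rank = 100·(6 + 0.5·0)/8 = 100·6/8 = 75.

75.0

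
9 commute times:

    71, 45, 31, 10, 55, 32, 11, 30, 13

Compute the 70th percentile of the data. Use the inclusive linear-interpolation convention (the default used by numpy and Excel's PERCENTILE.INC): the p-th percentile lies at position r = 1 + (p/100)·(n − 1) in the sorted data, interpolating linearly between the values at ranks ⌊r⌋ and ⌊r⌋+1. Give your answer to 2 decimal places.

Sorted: 10, 11, 13, 30, 31, 32, 45, 55, 71.
n = 9.
r = 1 + (70/100)·(9 − 1) = 1 + 5.6 = 6.6.
Rank 6 is 32 and rank 7 is 45.
Interpolate: 32 + 0.6·(45 − 32) = 32 + 0.6·13 = 39.8.

39.80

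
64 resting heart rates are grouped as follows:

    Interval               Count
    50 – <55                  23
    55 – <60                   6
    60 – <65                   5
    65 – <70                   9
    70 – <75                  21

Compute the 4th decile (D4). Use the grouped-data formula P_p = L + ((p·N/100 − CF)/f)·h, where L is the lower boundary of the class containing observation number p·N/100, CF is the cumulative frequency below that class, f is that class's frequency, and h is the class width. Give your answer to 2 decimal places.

57.17

N = 64; target position k = 40/100 · 64 = 25.6.
Cumulative frequencies: 23, 29, 34, 43, 64.
Observation 25.6 falls in the class 55 – <60.
L = 55, CF = 23, f = 6, h = 5.
P40 = 55 + ((25.6 − 23)/6)·5 = 55 + 2.16667 = 57.1667.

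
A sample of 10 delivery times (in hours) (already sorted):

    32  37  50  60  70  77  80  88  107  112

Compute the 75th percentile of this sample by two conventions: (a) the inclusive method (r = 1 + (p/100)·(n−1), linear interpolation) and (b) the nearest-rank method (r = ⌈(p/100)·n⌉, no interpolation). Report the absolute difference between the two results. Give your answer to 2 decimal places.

2.00

n = 10.
(a) r = 7.75; between ranks 7 (80) and 8 (88): 86.
(b) the nearest-rank method: rank 8 → 88.
|86 − 88| = 2.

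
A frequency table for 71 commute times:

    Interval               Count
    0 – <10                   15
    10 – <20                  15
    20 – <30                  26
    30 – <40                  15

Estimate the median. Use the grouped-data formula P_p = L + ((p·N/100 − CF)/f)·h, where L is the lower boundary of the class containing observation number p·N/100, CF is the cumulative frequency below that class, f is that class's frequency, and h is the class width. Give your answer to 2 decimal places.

N = 71; target position k = 50/100 · 71 = 35.5.
Cumulative frequencies: 15, 30, 56, 71.
Observation 35.5 falls in the class 20 – <30.
L = 20, CF = 30, f = 26, h = 10.
P50 = 20 + ((35.5 − 30)/26)·10 = 20 + 2.11538 = 22.1154.

22.12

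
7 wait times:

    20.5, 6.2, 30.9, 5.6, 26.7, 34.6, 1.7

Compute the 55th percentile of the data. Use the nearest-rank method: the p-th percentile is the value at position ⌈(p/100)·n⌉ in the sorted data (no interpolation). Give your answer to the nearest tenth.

20.5

Sorted: 1.7, 5.6, 6.2, 20.5, 26.7, 30.9, 34.6.
n = 7.
Position = ⌈55/100 · 7⌉ = ⌈3.85⌉ = 4.
The value at rank 4 is 20.5.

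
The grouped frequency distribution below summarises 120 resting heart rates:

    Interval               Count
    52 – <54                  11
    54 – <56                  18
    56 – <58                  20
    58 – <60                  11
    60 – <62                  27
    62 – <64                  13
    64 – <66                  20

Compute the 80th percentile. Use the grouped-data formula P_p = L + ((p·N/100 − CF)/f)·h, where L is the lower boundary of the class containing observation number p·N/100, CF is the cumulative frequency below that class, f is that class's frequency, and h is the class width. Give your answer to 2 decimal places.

N = 120; target position k = 80/100 · 120 = 96.
Cumulative frequencies: 11, 29, 49, 60, 87, 100, 120.
Observation 96 falls in the class 62 – <64.
L = 62, CF = 87, f = 13, h = 2.
P80 = 62 + ((96 − 87)/13)·2 = 62 + 1.38462 = 63.3846.

63.38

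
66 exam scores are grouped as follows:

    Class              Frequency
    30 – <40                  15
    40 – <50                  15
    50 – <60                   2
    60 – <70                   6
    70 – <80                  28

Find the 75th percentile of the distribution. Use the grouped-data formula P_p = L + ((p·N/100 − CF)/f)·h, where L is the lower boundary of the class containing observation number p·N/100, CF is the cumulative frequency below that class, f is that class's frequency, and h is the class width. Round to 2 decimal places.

74.11

N = 66; target position k = 75/100 · 66 = 49.5.
Cumulative frequencies: 15, 30, 32, 38, 66.
Observation 49.5 falls in the class 70 – <80.
L = 70, CF = 38, f = 28, h = 10.
P75 = 70 + ((49.5 − 38)/28)·10 = 70 + 4.10714 = 74.1071.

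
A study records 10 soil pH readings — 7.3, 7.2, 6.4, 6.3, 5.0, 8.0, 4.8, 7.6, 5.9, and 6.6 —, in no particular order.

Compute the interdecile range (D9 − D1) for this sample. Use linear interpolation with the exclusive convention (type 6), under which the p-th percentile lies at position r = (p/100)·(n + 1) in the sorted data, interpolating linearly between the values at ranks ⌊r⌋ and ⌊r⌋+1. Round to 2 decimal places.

Sorted: 4.8, 5.0, 5.9, 6.3, 6.4, 6.6, 7.2, 7.3, 7.6, 8.0.
n = 10.
P10: r = 1.1; ranks 1–2 are 4.8, 5.0; interpolating gives 4.82.
P90: r = 9.9; ranks 9–10 are 7.6, 8.0; interpolating gives 7.96.
Difference: 7.96 − 4.82 = 3.14.

3.14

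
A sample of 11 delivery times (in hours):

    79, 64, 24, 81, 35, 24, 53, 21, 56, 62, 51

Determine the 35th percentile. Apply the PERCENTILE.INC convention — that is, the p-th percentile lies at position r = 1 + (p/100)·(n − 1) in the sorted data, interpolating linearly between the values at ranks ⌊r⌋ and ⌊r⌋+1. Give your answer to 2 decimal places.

43.00

Sorted: 21, 24, 24, 35, 51, 53, 56, 62, 64, 79, 81.
n = 11.
r = 1 + (35/100)·(11 − 1) = 1 + 3.5 = 4.5.
Rank 4 is 35 and rank 5 is 51.
Interpolate: 35 + 0.5·(51 − 35) = 35 + 0.5·16 = 43.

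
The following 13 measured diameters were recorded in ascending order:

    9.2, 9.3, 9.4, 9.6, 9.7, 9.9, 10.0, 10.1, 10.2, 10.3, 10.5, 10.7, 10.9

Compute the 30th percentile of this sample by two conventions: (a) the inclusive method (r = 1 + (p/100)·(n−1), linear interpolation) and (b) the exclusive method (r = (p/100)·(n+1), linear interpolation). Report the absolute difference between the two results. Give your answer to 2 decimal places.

n = 13.
(a) r = 4.6; between ranks 4 (9.6) and 5 (9.7): 9.66.
(b) r = 4.2; between ranks 4 (9.6) and 5 (9.7): 9.62.
|9.66 − 9.62| = 0.04.

0.04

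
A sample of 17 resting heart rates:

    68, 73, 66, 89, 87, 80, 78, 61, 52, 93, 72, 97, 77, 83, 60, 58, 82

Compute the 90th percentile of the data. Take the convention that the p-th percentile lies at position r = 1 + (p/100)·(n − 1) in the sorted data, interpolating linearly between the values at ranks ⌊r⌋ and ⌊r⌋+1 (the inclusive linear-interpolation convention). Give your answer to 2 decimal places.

90.60

Sorted: 52, 58, 60, 61, 66, 68, 72, 73, 77, 78, 80, 82, 83, 87, 89, 93, 97.
n = 17.
r = 1 + (90/100)·(17 − 1) = 1 + 14.4 = 15.4.
Rank 15 is 89 and rank 16 is 93.
Interpolate: 89 + 0.4·(93 − 89) = 89 + 0.4·4 = 90.6.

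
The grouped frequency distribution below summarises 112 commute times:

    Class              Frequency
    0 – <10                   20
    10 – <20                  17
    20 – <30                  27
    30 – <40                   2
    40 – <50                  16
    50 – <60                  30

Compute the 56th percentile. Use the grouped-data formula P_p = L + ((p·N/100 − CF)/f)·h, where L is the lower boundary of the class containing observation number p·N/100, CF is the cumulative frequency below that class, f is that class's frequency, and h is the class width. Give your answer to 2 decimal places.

N = 112; target position k = 56/100 · 112 = 62.72.
Cumulative frequencies: 20, 37, 64, 66, 82, 112.
Observation 62.72 falls in the class 20 – <30.
L = 20, CF = 37, f = 27, h = 10.
P56 = 20 + ((62.72 − 37)/27)·10 = 20 + 9.52593 = 29.5259.

29.53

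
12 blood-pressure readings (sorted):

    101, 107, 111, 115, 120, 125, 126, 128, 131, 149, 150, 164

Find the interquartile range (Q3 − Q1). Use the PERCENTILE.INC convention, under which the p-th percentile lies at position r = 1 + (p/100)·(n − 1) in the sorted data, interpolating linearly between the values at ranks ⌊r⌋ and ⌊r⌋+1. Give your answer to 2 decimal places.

n = 12.
P25: r = 3.75; ranks 3–4 are 111, 115; interpolating gives 114.
P75: r = 9.25; ranks 9–10 are 131, 149; interpolating gives 135.5.
Difference: 135.5 − 114 = 21.5.

21.50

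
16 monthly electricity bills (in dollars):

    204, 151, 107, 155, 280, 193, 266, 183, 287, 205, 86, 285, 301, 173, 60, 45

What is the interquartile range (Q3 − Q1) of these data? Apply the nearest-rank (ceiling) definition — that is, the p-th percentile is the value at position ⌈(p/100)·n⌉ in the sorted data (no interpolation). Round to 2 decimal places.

159.00

Sorted: 45, 60, 86, 107, 151, 155, 173, 183, 193, 204, 205, 266, 280, 285, 287, 301.
n = 16.
P25: rank ⌈25/100·16⌉ = 4 → 107.
P75: rank ⌈75/100·16⌉ = 12 → 266.
Difference: 266 − 107 = 159.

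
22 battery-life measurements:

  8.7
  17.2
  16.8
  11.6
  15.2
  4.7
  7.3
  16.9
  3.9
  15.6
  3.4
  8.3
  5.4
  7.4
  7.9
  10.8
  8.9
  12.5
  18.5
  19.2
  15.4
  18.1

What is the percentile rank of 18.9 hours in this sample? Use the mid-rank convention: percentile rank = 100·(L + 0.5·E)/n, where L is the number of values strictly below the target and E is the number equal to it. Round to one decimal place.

95.5

Sorted: 3.4, 3.9, 4.7, 5.4, 7.3, 7.4, 7.9, 8.3, 8.7, 8.9, 10.8, 11.6, 12.5, 15.2, 15.4, 15.6, 16.8, 16.9, 17.2, 18.1, 18.5, 19.2.
Count below 18.9: L = 21; count equal: E = 0; n = 22.
Percentile rank = 100·(21 + 0.5·0)/22 = 100·21/22 = 95.45.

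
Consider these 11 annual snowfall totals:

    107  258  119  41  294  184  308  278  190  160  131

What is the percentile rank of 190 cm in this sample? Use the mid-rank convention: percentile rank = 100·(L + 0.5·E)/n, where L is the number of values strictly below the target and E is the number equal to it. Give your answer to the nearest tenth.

Sorted: 41, 107, 119, 131, 160, 184, 190, 258, 278, 294, 308.
Count below 190: L = 6; count equal: E = 1; n = 11.
Percentile rank = 100·(6 + 0.5·1)/11 = 100·6.5/11 = 59.09.

59.1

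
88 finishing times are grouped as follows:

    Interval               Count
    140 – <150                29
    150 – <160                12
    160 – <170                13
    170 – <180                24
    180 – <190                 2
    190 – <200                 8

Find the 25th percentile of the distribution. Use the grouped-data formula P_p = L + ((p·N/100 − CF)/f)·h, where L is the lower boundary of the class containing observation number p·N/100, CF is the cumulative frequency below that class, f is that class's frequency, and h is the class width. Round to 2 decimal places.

147.59

N = 88; target position k = 25/100 · 88 = 22.
Cumulative frequencies: 29, 41, 54, 78, 80, 88.
Observation 22 falls in the class 140 – <150.
L = 140, CF = 0, f = 29, h = 10.
P25 = 140 + ((22 − 0)/29)·10 = 140 + 7.58621 = 147.586.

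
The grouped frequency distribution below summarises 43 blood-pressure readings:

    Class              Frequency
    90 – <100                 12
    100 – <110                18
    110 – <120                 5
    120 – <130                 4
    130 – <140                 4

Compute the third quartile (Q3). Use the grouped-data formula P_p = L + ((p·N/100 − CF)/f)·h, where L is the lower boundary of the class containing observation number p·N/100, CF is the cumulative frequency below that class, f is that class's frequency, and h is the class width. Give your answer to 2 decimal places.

N = 43; target position k = 75/100 · 43 = 32.25.
Cumulative frequencies: 12, 30, 35, 39, 43.
Observation 32.25 falls in the class 110 – <120.
L = 110, CF = 30, f = 5, h = 10.
P75 = 110 + ((32.25 − 30)/5)·10 = 110 + 4.5 = 114.5.

114.50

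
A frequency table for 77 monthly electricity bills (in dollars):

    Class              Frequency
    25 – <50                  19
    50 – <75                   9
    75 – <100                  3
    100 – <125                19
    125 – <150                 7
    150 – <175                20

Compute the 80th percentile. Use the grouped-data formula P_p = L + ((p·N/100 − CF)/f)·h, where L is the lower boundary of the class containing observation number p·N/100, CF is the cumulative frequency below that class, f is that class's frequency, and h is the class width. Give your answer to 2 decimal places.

N = 77; target position k = 80/100 · 77 = 61.6.
Cumulative frequencies: 19, 28, 31, 50, 57, 77.
Observation 61.6 falls in the class 150 – <175.
L = 150, CF = 57, f = 20, h = 25.
P80 = 150 + ((61.6 − 57)/20)·25 = 150 + 5.75 = 155.75.

155.75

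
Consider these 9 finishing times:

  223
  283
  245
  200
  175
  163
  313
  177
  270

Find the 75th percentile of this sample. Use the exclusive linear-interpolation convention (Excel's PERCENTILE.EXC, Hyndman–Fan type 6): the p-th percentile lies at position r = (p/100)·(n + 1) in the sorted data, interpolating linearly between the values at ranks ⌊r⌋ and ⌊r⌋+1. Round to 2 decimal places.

276.50

Sorted: 163, 175, 177, 200, 223, 245, 270, 283, 313.
n = 9.
r = (75/100)·(9 + 1) = 7.5.
Rank 7 is 270 and rank 8 is 283.
Interpolate: 270 + 0.5·(283 − 270) = 270 + 0.5·13 = 276.5.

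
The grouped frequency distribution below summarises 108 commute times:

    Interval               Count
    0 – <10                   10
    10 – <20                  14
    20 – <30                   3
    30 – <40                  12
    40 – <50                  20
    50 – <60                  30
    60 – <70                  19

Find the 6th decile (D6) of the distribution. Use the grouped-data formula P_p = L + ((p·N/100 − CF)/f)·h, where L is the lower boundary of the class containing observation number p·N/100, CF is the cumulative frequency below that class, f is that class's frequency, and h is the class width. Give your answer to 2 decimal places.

N = 108; target position k = 60/100 · 108 = 64.8.
Cumulative frequencies: 10, 24, 27, 39, 59, 89, 108.
Observation 64.8 falls in the class 50 – <60.
L = 50, CF = 59, f = 30, h = 10.
P60 = 50 + ((64.8 − 59)/30)·10 = 50 + 1.93333 = 51.9333.

51.93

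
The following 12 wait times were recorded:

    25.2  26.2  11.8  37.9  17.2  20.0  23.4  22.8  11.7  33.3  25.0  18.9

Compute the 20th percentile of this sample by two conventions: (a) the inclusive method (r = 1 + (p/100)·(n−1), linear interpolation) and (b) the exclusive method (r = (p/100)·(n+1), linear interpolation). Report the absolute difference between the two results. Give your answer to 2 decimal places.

2.50

Sorted: 11.7, 11.8, 17.2, 18.9, 20.0, 22.8, 23.4, 25.0, 25.2, 26.2, 33.3, 37.9.
n = 12.
(a) r = 3.2; between ranks 3 (17.2) and 4 (18.9): 17.54.
(b) r = 2.6; between ranks 2 (11.8) and 3 (17.2): 15.04.
|17.54 − 15.04| = 2.5.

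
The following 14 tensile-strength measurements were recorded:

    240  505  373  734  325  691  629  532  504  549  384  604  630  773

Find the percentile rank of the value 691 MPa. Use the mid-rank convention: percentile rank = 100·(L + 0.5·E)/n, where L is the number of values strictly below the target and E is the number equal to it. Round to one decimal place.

82.1

Sorted: 240, 325, 373, 384, 504, 505, 532, 549, 604, 629, 630, 691, 734, 773.
Count below 691: L = 11; count equal: E = 1; n = 14.
Percentile rank = 100·(11 + 0.5·1)/14 = 100·11.5/14 = 82.14.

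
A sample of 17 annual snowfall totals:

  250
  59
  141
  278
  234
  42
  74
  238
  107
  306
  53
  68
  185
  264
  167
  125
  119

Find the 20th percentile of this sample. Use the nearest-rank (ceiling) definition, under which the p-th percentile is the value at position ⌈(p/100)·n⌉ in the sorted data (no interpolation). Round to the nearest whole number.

68

Sorted: 42, 53, 59, 68, 74, 107, 119, 125, 141, 167, 185, 234, 238, 250, 264, 278, 306.
n = 17.
Position = ⌈20/100 · 17⌉ = ⌈3.4⌉ = 4.
The value at rank 4 is 68.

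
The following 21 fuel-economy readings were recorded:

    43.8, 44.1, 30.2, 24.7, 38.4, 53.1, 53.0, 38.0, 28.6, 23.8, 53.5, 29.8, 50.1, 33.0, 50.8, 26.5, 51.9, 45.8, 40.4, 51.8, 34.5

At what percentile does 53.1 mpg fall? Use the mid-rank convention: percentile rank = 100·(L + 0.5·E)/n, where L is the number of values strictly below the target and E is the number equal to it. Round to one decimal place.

Sorted: 23.8, 24.7, 26.5, 28.6, 29.8, 30.2, 33.0, 34.5, 38.0, 38.4, 40.4, 43.8, 44.1, 45.8, 50.1, 50.8, 51.8, 51.9, 53.0, 53.1, 53.5.
Count below 53.1: L = 19; count equal: E = 1; n = 21.
Percentile rank = 100·(19 + 0.5·1)/21 = 100·19.5/21 = 92.86.

92.9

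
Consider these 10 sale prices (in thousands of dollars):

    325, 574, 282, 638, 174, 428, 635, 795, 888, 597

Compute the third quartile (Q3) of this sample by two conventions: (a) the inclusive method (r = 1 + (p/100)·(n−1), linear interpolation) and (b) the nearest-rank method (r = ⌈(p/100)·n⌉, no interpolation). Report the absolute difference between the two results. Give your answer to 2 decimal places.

Sorted: 174, 282, 325, 428, 574, 597, 635, 638, 795, 888.
n = 10.
(a) r = 7.75; between ranks 7 (635) and 8 (638): 637.25.
(b) the nearest-rank method: rank 8 → 638.
|637.25 − 638| = 0.75.

0.75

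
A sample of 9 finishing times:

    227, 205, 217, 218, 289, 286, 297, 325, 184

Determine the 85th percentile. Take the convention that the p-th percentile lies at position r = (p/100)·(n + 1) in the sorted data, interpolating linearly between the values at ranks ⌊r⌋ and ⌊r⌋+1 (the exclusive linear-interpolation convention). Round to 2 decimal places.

Sorted: 184, 205, 217, 218, 227, 286, 289, 297, 325.
n = 9.
r = (85/100)·(9 + 1) = 8.5.
Rank 8 is 297 and rank 9 is 325.
Interpolate: 297 + 0.5·(325 − 297) = 297 + 0.5·28 = 311.

311.00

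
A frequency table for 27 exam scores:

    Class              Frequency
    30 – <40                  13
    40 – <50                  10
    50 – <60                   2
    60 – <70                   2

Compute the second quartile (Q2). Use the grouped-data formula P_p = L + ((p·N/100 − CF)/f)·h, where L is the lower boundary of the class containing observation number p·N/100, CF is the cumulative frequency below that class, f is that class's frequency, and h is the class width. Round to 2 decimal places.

N = 27; target position k = 50/100 · 27 = 13.5.
Cumulative frequencies: 13, 23, 25, 27.
Observation 13.5 falls in the class 40 – <50.
L = 40, CF = 13, f = 10, h = 10.
P50 = 40 + ((13.5 − 13)/10)·10 = 40 + 0.5 = 40.5.

40.50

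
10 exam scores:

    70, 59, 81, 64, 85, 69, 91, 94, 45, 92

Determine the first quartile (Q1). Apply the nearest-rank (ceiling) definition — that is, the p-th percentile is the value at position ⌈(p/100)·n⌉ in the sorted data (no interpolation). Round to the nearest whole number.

64

Sorted: 45, 59, 64, 69, 70, 81, 85, 91, 92, 94.
n = 10.
Position = ⌈25/100 · 10⌉ = ⌈2.5⌉ = 3.
The value at rank 3 is 64.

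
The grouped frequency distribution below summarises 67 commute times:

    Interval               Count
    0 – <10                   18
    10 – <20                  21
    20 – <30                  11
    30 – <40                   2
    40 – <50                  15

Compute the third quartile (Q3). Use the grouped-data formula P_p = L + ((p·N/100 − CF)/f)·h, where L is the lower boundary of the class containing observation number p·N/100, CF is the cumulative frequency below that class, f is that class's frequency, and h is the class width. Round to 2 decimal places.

31.25

N = 67; target position k = 75/100 · 67 = 50.25.
Cumulative frequencies: 18, 39, 50, 52, 67.
Observation 50.25 falls in the class 30 – <40.
L = 30, CF = 50, f = 2, h = 10.
P75 = 30 + ((50.25 − 50)/2)·10 = 30 + 1.25 = 31.25.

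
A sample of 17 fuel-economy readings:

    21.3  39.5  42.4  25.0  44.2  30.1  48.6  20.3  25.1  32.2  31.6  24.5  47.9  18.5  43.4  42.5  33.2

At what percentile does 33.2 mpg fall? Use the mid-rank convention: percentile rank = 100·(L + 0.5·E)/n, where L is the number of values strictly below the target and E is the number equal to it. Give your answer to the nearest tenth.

Sorted: 18.5, 20.3, 21.3, 24.5, 25.0, 25.1, 30.1, 31.6, 32.2, 33.2, 39.5, 42.4, 42.5, 43.4, 44.2, 47.9, 48.6.
Count below 33.2: L = 9; count equal: E = 1; n = 17.
Percentile rank = 100·(9 + 0.5·1)/17 = 100·9.5/17 = 55.88.

55.9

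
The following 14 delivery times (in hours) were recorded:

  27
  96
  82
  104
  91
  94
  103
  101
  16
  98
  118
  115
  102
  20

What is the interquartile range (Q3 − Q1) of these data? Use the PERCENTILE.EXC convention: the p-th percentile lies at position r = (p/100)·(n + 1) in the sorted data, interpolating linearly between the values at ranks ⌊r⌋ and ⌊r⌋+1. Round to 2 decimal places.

35.00

Sorted: 16, 20, 27, 82, 91, 94, 96, 98, 101, 102, 103, 104, 115, 118.
n = 14.
P25: r = 3.75; ranks 3–4 are 27, 82; interpolating gives 68.25.
P75: r = 11.25; ranks 11–12 are 103, 104; interpolating gives 103.25.
Difference: 103.25 − 68.25 = 35.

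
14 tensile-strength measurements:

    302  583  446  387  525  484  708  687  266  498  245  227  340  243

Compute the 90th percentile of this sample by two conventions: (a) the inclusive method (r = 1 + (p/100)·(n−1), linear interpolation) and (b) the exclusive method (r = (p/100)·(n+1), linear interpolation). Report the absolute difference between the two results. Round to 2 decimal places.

41.70

Sorted: 227, 243, 245, 266, 302, 340, 387, 446, 484, 498, 525, 583, 687, 708.
n = 14.
(a) r = 12.7; between ranks 12 (583) and 13 (687): 655.8.
(b) r = 13.5; between ranks 13 (687) and 14 (708): 697.5.
|655.8 − 697.5| = 41.7.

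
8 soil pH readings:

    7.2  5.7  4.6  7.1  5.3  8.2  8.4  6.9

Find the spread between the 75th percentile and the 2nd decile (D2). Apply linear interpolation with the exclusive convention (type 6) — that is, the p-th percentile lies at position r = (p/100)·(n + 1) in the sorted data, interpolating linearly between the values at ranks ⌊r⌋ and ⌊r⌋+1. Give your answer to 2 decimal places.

2.79

Sorted: 4.6, 5.3, 5.7, 6.9, 7.1, 7.2, 8.2, 8.4.
n = 8.
P20: r = 1.8; ranks 1–2 are 4.6, 5.3; interpolating gives 5.16.
P75: r = 6.75; ranks 6–7 are 7.2, 8.2; interpolating gives 7.95.
Difference: 7.95 − 5.16 = 2.79.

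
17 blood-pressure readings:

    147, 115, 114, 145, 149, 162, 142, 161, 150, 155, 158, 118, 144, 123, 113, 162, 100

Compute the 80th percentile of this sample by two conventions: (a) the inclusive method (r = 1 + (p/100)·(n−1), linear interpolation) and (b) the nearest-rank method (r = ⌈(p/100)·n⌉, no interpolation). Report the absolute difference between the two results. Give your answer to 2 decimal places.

Sorted: 100, 113, 114, 115, 118, 123, 142, 144, 145, 147, 149, 150, 155, 158, 161, 162, 162.
n = 17.
(a) r = 13.8; between ranks 13 (155) and 14 (158): 157.4.
(b) the nearest-rank method: rank 14 → 158.
|157.4 − 158| = 0.6.

0.60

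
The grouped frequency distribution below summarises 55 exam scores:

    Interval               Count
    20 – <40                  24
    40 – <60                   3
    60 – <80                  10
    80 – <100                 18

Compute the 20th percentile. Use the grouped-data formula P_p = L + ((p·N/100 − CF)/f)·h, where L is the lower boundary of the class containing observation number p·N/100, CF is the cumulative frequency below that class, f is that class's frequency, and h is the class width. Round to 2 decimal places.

29.17

N = 55; target position k = 20/100 · 55 = 11.
Cumulative frequencies: 24, 27, 37, 55.
Observation 11 falls in the class 20 – <40.
L = 20, CF = 0, f = 24, h = 20.
P20 = 20 + ((11 − 0)/24)·20 = 20 + 9.16667 = 29.1667.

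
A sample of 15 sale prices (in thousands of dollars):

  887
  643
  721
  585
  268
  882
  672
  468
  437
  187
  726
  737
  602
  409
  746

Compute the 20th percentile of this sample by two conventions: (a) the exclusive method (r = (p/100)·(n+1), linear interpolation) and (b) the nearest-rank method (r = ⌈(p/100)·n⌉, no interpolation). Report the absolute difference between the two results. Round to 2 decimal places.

Sorted: 187, 268, 409, 437, 468, 585, 602, 643, 672, 721, 726, 737, 746, 882, 887.
n = 15.
(a) r = 3.2; between ranks 3 (409) and 4 (437): 414.6.
(b) the nearest-rank method: rank 3 → 409.
|414.6 − 409| = 5.6.

5.60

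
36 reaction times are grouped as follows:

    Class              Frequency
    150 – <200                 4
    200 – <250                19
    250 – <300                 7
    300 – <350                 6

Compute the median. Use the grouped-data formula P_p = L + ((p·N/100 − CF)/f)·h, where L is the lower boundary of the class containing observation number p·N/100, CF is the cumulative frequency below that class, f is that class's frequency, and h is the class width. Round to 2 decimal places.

N = 36; target position k = 50/100 · 36 = 18.
Cumulative frequencies: 4, 23, 30, 36.
Observation 18 falls in the class 200 – <250.
L = 200, CF = 4, f = 19, h = 50.
P50 = 200 + ((18 − 4)/19)·50 = 200 + 36.8421 = 236.842.

236.84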